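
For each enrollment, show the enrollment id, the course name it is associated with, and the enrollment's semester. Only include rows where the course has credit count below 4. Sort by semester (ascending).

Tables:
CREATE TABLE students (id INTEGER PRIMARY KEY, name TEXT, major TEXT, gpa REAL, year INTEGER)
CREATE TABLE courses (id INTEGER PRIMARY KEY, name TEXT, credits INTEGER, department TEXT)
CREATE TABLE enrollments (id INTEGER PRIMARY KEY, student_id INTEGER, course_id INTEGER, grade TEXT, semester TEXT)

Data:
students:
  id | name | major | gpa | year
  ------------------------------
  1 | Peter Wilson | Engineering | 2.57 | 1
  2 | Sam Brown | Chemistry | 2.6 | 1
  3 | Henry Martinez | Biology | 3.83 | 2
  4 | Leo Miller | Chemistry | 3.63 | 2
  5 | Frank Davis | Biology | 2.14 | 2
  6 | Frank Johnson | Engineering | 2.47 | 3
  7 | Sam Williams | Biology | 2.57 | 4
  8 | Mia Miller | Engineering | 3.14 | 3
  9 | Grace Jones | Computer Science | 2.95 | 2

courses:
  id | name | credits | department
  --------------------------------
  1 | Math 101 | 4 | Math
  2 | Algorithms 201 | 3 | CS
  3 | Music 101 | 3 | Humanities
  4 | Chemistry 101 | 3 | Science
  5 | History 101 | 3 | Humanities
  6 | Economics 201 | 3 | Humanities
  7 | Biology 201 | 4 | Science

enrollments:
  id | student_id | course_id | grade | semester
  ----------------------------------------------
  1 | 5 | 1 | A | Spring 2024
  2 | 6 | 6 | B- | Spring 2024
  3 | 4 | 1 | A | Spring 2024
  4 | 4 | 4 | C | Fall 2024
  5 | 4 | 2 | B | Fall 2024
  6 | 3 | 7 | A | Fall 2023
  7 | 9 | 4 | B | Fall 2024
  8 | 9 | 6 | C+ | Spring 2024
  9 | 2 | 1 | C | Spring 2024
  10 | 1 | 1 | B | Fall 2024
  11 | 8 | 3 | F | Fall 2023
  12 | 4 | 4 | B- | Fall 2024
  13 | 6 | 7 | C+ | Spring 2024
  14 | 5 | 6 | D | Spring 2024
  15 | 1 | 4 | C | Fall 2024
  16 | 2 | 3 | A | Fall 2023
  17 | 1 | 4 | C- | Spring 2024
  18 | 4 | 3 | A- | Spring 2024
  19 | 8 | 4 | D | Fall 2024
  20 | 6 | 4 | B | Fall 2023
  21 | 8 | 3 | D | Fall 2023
SELECT c.id, p.name AS course, c.semester FROM enrollments c JOIN courses p ON c.course_id = p.id WHERE p.credits < 4 ORDER BY c.semester ASC

Execution result:
id | course | semester
11 | Music 101 | Fall 2023
16 | Music 101 | Fall 2023
20 | Chemistry 101 | Fall 2023
21 | Music 101 | Fall 2023
4 | Chemistry 101 | Fall 2024
5 | Algorithms 201 | Fall 2024
7 | Chemistry 101 | Fall 2024
12 | Chemistry 101 | Fall 2024
15 | Chemistry 101 | Fall 2024
19 | Chemistry 101 | Fall 2024
2 | Economics 201 | Spring 2024
8 | Economics 201 | Spring 2024
14 | Economics 201 | Spring 2024
17 | Chemistry 101 | Spring 2024
18 | Music 101 | Spring 2024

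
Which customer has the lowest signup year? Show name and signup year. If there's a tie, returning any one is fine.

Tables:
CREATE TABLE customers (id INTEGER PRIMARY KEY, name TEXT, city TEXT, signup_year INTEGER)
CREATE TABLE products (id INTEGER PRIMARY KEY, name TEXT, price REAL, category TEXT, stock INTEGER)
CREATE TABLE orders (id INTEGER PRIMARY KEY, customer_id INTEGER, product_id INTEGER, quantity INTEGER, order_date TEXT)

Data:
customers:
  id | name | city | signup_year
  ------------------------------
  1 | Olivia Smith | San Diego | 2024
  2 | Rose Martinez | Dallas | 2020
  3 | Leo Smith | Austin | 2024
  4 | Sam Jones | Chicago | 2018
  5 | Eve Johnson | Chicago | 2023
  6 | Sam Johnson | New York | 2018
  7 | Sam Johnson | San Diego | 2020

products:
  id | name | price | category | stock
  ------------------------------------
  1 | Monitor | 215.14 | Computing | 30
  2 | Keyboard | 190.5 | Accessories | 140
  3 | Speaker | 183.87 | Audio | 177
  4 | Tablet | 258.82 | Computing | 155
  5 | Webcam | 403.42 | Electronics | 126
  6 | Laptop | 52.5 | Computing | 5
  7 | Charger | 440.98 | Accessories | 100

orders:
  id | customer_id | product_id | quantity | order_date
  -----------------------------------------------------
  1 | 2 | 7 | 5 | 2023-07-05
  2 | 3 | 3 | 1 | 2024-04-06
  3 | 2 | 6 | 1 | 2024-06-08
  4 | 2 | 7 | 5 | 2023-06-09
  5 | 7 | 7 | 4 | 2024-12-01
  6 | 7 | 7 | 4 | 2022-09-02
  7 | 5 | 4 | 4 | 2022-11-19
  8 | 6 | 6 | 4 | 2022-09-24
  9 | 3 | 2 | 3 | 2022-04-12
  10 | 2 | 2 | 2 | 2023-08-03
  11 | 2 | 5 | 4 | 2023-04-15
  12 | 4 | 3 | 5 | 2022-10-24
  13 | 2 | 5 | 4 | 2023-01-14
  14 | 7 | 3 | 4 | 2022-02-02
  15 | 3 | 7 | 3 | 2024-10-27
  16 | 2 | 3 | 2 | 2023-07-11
SELECT name, signup_year FROM customers ORDER BY signup_year ASC LIMIT 1

Execution result:
name | signup_year
Sam Jones | 2018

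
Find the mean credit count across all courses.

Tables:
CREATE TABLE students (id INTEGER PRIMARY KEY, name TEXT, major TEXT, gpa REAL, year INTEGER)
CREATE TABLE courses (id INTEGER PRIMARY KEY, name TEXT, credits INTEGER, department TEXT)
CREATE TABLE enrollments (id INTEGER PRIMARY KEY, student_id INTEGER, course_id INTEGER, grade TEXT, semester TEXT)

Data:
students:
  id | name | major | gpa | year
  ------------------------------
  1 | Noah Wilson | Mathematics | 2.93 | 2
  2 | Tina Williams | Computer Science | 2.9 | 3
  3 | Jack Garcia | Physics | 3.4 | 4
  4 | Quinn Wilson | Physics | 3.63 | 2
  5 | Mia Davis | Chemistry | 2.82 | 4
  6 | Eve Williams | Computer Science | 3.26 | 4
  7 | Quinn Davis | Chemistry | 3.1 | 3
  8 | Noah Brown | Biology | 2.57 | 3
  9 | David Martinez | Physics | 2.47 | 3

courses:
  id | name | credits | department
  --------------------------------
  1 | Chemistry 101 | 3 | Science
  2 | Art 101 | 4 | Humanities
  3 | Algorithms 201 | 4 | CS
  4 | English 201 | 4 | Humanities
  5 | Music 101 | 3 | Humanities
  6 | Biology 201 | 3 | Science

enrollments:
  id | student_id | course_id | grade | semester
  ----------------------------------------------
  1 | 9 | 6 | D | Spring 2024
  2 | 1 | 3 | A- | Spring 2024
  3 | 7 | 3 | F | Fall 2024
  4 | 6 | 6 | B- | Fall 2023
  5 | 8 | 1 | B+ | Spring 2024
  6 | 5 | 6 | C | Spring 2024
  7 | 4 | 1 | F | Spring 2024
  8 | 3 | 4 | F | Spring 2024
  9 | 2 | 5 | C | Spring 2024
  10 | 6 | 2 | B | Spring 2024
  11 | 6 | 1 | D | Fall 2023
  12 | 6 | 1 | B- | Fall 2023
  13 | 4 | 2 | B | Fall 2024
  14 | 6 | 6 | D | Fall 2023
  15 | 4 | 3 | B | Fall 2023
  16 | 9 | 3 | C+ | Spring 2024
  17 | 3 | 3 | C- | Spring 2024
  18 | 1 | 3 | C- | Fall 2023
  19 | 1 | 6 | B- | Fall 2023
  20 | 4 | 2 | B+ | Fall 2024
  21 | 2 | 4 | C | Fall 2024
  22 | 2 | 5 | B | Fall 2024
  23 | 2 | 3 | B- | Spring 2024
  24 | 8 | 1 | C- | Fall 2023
SELECT AVG(credits) FROM courses

Execution result:
3.50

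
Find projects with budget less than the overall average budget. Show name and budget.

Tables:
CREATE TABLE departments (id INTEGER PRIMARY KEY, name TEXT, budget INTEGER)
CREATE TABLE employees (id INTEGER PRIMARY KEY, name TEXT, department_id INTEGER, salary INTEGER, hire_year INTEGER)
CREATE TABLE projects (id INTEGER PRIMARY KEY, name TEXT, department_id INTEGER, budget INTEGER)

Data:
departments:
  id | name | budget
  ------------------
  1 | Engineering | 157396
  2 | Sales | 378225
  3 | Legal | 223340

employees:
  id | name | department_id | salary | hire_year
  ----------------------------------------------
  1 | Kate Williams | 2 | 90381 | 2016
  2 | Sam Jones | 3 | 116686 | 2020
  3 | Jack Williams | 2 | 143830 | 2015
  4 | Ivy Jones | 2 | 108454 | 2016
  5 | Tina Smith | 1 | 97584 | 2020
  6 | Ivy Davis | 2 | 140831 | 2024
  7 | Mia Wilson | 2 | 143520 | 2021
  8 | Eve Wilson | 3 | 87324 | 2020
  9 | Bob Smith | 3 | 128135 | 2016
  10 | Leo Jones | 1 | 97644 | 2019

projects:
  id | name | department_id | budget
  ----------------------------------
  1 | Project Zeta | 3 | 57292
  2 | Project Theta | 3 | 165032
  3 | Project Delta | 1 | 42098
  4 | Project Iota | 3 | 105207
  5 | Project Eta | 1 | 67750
SELECT name, budget FROM projects WHERE budget < (SELECT AVG(budget) FROM projects)

Execution result:
name | budget
Project Zeta | 57292
Project Delta | 42098
Project Eta | 67750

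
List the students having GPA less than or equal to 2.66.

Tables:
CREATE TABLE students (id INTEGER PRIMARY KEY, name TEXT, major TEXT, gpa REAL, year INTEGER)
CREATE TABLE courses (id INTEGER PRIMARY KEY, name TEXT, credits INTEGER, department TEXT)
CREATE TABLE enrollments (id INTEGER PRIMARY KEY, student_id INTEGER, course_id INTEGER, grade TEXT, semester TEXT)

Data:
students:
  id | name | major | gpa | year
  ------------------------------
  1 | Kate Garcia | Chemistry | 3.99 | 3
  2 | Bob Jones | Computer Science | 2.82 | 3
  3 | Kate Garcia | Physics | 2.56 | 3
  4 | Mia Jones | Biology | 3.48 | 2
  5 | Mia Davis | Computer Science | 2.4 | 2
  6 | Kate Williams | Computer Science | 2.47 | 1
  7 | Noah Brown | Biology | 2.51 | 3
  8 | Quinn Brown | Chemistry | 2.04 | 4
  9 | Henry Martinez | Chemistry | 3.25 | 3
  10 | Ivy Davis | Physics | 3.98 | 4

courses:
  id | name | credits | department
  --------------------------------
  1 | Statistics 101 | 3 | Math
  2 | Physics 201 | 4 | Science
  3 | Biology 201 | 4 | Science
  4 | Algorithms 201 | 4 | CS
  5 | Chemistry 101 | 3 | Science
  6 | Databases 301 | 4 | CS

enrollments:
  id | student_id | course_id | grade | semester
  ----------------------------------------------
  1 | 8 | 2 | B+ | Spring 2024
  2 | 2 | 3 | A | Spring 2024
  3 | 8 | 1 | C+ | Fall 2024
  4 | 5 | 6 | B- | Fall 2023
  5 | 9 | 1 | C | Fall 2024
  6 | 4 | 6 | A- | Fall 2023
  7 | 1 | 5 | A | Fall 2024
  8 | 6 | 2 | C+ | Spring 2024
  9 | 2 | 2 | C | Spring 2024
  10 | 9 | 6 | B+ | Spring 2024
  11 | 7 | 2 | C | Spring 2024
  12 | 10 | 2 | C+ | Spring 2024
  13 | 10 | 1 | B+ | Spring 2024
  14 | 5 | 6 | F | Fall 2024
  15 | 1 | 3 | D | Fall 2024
SELECT name, gpa FROM students WHERE gpa <= 2.66

Execution result:
name | gpa
Kate Garcia | 2.56
Mia Davis | 2.40
Kate Williams | 2.47
Noah Brown | 2.51
Quinn Brown | 2.04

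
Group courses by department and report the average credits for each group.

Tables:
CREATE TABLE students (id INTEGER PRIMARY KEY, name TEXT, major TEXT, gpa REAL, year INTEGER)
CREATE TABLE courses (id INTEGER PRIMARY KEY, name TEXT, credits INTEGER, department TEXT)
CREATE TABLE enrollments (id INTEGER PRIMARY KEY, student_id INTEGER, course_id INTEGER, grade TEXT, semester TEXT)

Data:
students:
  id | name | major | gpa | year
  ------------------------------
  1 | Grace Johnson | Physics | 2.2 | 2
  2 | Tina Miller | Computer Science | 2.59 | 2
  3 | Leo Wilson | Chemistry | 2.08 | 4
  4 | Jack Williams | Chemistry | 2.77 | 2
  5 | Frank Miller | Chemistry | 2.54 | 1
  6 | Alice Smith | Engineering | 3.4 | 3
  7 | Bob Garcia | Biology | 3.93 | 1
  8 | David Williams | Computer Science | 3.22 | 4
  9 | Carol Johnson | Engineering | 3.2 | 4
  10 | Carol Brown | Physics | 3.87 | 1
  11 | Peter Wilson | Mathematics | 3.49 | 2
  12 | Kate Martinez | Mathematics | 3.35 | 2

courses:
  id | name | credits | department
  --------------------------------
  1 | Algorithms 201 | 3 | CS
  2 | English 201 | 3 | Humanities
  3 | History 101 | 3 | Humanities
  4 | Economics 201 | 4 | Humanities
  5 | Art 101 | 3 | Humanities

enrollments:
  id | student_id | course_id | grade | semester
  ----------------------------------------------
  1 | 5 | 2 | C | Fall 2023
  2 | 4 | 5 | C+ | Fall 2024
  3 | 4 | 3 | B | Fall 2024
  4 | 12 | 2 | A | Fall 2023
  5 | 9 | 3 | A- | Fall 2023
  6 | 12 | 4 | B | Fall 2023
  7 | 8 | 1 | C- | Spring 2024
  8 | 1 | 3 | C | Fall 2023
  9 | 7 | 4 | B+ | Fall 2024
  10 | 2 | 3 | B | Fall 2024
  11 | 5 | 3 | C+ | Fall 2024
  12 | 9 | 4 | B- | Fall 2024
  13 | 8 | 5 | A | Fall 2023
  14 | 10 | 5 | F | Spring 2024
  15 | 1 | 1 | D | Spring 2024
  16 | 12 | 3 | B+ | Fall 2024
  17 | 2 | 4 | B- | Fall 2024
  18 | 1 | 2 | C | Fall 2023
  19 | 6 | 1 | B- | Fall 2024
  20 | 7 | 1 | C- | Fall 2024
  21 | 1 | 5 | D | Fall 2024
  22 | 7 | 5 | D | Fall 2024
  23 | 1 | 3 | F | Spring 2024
SELECT department, AVG(credits) AS avg_credits FROM courses GROUP BY department

Execution result:
department | avg_credits
CS | 3.00
Humanities | 3.25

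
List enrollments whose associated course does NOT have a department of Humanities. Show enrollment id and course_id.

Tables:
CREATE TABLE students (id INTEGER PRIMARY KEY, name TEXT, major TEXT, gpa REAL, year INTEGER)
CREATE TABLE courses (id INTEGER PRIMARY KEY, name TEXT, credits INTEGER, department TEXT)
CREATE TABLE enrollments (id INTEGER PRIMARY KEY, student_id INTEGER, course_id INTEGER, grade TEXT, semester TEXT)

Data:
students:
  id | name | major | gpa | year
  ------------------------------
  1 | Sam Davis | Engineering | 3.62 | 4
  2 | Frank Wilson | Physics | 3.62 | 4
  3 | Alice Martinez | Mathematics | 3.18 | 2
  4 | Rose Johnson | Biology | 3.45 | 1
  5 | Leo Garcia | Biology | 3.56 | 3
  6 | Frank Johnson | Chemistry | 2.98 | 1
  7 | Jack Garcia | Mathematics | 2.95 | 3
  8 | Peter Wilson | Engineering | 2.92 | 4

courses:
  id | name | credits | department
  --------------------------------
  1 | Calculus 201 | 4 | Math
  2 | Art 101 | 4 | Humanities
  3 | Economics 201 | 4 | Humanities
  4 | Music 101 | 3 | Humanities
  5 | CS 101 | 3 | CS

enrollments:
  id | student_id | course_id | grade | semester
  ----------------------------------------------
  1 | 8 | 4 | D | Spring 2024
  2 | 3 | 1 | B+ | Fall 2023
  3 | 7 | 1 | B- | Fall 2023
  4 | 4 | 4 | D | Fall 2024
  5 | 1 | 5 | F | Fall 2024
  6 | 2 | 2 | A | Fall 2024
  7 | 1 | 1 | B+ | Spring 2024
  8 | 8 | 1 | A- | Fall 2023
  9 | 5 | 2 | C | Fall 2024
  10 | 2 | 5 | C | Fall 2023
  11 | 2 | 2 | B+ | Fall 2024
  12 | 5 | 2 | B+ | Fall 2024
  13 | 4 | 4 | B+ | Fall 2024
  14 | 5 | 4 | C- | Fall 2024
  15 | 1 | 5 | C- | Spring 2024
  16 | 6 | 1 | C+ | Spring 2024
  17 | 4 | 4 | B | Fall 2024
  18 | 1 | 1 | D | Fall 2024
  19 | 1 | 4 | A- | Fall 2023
SELECT id, course_id FROM enrollments WHERE course_id NOT IN (SELECT id FROM courses WHERE department = 'Humanities')

Execution result:
id | course_id
2 | 1
3 | 1
5 | 5
7 | 1
8 | 1
10 | 5
15 | 5
16 | 1
18 | 1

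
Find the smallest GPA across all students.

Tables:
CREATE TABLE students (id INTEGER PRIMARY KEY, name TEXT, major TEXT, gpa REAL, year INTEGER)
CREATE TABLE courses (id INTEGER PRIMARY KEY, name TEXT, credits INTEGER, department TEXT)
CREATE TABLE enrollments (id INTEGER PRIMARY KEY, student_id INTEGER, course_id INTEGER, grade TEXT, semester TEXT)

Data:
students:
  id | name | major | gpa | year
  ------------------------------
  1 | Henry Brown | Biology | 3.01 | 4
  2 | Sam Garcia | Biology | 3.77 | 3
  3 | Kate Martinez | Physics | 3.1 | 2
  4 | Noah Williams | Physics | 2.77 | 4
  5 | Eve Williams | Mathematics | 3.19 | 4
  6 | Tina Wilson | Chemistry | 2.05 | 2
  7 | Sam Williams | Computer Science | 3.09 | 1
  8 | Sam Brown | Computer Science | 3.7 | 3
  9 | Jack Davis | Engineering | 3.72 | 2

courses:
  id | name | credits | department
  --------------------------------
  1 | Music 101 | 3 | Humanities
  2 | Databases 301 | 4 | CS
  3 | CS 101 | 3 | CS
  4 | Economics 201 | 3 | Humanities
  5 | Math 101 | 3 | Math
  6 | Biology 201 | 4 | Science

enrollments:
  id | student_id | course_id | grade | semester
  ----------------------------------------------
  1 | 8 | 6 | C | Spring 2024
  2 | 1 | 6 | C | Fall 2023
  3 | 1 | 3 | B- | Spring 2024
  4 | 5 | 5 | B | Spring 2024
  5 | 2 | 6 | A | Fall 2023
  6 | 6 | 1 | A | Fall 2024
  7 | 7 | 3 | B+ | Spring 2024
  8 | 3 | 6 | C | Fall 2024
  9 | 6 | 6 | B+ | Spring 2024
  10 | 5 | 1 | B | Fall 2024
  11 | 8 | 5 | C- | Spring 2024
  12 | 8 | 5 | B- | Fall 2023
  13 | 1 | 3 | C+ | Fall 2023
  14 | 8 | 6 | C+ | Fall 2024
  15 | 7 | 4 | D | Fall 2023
SELECT MIN(gpa) FROM students

Execution result:
2.05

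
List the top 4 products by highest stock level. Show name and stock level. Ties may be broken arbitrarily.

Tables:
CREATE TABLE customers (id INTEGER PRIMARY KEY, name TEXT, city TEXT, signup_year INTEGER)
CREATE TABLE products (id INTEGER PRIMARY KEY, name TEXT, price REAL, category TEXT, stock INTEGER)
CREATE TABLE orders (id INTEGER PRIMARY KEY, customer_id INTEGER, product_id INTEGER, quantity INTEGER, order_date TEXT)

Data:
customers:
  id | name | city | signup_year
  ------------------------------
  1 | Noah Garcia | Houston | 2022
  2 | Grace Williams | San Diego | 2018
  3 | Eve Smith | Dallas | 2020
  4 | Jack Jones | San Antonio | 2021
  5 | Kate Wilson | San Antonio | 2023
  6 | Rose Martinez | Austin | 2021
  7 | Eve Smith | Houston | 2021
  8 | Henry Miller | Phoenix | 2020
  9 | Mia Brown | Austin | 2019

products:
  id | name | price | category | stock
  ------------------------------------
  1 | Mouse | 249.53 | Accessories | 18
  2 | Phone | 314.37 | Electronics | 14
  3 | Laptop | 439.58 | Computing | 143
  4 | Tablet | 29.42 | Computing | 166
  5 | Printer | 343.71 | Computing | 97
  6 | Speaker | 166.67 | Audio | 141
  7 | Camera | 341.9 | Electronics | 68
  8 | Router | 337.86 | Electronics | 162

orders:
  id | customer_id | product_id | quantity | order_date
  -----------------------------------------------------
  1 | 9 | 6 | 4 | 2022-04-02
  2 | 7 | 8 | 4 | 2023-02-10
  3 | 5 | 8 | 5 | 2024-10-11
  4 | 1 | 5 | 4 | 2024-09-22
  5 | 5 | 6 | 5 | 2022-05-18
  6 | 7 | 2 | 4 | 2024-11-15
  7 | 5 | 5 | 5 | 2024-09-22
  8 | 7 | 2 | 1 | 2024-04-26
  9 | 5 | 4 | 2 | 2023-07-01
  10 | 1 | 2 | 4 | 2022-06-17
SELECT name, stock FROM products ORDER BY stock DESC LIMIT 4

Execution result:
name | stock
Tablet | 166
Router | 162
Laptop | 143
Speaker | 141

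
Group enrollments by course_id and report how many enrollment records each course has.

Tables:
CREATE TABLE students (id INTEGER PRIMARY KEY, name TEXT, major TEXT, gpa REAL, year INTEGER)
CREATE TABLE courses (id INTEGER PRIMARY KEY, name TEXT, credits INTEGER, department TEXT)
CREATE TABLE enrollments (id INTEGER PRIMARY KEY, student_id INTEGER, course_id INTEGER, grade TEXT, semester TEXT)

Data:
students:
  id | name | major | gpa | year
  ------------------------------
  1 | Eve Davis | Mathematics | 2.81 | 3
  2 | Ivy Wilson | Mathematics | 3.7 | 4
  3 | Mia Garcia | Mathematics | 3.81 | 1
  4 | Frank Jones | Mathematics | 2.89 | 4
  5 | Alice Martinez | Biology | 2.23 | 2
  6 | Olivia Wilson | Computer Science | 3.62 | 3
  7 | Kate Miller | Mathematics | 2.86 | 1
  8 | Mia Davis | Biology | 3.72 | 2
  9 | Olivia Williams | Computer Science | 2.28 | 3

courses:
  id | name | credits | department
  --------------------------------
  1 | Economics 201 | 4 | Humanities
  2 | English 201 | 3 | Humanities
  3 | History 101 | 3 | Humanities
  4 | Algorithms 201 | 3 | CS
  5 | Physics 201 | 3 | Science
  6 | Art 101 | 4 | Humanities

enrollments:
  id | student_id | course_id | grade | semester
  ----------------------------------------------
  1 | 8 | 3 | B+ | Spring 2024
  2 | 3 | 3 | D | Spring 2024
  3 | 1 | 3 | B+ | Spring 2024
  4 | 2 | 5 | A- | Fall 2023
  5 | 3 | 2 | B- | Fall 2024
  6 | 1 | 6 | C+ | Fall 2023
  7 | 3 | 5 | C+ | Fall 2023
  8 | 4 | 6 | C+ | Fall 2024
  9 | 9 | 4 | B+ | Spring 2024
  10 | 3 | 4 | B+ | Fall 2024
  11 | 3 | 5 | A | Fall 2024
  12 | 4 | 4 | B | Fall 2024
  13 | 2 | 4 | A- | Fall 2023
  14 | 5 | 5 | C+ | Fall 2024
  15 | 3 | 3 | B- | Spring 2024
SELECT course_id, COUNT(*) AS enrollment_count FROM enrollments GROUP BY course_id

Execution result:
course_id | enrollment_count
2 | 1
3 | 4
4 | 4
5 | 4
6 | 2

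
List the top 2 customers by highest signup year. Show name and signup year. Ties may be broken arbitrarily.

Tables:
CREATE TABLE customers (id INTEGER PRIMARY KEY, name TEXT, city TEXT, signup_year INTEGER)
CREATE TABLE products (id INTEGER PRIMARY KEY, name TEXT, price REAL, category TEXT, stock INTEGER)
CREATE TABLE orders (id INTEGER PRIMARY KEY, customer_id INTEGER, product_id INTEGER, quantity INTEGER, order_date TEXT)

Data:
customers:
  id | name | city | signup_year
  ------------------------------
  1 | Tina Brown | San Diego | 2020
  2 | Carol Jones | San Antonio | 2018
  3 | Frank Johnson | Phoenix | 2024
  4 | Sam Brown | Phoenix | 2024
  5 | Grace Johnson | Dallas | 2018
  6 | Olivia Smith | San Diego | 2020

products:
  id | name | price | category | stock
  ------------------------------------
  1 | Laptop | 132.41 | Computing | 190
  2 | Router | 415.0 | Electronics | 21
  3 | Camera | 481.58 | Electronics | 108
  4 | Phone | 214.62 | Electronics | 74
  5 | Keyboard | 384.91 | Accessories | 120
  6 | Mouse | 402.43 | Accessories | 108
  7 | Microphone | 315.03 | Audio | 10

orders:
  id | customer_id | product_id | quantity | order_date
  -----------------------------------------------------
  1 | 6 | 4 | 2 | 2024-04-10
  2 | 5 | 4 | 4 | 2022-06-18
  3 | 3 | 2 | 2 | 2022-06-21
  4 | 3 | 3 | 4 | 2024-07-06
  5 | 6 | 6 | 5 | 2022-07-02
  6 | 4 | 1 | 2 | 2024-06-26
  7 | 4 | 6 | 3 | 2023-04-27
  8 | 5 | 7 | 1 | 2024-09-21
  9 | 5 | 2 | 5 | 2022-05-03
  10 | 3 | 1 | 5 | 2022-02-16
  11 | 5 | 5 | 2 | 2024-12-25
SELECT name, signup_year FROM customers ORDER BY signup_year DESC LIMIT 2

Execution result:
name | signup_year
Frank Johnson | 2024
Sam Brown | 2024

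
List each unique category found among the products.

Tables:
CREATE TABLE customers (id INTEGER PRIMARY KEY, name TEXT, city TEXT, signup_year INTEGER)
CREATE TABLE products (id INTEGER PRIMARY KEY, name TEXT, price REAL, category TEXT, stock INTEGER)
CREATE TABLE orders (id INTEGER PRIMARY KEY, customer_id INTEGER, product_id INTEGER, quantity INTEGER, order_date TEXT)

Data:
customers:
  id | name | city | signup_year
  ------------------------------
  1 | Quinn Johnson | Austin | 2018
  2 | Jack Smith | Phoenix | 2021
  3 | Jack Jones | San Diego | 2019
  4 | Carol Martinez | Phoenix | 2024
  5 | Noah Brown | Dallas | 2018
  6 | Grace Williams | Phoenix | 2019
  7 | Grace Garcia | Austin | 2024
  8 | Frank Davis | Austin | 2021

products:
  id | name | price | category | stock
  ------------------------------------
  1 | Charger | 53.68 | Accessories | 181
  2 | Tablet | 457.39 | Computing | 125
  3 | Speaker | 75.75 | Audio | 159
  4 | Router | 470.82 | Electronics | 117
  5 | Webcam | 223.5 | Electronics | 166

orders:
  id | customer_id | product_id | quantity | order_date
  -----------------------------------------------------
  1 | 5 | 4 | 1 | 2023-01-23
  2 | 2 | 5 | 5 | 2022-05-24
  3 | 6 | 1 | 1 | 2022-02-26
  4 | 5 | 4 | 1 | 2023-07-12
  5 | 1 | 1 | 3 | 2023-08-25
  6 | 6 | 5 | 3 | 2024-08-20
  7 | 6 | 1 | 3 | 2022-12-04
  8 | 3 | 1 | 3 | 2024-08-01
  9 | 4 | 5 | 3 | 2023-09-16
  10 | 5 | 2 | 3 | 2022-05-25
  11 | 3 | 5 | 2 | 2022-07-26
SELECT DISTINCT category FROM products

Execution result:
category
Accessories
Computing
Audio
Electronics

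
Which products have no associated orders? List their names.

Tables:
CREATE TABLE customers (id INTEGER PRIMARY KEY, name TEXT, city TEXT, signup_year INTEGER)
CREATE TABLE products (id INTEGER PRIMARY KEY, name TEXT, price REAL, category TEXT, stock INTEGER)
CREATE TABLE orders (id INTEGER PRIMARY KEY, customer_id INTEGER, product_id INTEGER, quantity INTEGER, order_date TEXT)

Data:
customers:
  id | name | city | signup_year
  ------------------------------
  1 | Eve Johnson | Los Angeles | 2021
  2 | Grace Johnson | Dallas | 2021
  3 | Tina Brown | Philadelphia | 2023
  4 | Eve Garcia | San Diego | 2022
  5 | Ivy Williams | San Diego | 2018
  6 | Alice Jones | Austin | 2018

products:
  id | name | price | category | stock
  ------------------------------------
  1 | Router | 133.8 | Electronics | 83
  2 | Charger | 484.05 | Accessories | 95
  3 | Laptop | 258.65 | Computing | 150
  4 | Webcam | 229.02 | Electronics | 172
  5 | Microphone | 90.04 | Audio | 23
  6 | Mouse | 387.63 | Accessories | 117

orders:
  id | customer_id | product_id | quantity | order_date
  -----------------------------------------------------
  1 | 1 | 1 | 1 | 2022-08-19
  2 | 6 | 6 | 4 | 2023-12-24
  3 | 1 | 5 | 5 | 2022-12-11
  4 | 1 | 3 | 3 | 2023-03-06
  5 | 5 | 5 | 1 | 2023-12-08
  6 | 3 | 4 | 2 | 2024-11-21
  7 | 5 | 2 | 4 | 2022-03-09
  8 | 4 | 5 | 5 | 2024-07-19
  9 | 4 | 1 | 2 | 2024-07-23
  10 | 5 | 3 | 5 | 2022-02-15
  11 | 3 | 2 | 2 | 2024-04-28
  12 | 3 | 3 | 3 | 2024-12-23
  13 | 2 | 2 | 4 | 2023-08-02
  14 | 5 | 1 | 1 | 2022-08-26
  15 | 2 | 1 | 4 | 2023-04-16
SELECT p.name FROM products p LEFT JOIN orders c ON c.product_id = p.id WHERE c.id IS NULL

Execution result:
(no rows)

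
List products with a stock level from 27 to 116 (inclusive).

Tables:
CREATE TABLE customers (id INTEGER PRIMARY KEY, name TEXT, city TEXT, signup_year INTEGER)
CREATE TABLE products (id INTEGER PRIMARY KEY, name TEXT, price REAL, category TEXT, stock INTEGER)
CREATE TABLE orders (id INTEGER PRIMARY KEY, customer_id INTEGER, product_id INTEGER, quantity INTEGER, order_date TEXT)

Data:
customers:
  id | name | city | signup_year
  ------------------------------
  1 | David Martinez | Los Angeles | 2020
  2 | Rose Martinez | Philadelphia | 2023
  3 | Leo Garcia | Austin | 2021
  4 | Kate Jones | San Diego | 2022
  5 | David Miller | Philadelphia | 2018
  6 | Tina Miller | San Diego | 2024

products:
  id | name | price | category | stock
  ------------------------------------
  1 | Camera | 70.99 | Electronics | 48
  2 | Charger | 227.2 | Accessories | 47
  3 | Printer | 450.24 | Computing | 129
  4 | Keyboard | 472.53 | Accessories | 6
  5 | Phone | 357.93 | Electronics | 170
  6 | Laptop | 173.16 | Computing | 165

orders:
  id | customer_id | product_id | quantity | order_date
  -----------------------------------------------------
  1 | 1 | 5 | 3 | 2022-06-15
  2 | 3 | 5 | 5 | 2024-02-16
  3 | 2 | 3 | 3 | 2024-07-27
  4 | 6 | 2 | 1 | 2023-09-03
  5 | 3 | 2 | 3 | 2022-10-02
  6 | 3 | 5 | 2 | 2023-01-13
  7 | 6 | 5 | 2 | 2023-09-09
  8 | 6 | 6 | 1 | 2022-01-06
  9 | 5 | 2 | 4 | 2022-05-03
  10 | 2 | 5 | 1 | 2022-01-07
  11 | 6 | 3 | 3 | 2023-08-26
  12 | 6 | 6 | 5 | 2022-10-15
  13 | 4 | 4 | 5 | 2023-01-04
SELECT name, stock FROM products WHERE stock BETWEEN 27 AND 116

Execution result:
name | stock
Camera | 48
Charger | 47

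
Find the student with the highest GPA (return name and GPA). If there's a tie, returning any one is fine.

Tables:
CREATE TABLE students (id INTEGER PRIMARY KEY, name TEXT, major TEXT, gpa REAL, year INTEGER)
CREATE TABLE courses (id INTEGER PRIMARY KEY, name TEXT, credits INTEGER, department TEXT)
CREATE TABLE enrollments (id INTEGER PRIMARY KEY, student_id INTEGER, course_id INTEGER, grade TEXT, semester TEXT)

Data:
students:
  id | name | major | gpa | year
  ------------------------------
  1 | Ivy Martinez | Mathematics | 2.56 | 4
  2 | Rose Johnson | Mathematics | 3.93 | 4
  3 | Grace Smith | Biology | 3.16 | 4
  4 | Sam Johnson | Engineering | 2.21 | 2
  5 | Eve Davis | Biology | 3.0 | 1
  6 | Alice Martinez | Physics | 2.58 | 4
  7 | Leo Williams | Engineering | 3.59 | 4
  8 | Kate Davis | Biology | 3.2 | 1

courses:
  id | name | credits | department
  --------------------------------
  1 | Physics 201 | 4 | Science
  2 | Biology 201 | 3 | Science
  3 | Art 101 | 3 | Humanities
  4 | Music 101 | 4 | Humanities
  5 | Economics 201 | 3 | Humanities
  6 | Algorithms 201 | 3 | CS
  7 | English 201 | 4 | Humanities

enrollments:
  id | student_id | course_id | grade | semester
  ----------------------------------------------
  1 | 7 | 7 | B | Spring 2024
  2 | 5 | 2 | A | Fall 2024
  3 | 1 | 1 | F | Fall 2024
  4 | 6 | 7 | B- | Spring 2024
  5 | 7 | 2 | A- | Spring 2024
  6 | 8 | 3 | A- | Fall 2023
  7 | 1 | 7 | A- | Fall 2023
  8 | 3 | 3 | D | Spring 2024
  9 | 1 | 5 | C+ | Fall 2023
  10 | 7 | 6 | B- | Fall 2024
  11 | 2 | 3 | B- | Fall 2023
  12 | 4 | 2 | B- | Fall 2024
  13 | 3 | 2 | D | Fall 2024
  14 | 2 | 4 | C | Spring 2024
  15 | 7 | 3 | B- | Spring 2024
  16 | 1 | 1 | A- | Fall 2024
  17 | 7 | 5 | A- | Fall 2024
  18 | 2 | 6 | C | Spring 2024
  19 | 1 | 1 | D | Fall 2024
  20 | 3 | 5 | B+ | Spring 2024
SELECT name, gpa FROM students ORDER BY gpa DESC LIMIT 1

Execution result:
name | gpa
Rose Johnson | 3.93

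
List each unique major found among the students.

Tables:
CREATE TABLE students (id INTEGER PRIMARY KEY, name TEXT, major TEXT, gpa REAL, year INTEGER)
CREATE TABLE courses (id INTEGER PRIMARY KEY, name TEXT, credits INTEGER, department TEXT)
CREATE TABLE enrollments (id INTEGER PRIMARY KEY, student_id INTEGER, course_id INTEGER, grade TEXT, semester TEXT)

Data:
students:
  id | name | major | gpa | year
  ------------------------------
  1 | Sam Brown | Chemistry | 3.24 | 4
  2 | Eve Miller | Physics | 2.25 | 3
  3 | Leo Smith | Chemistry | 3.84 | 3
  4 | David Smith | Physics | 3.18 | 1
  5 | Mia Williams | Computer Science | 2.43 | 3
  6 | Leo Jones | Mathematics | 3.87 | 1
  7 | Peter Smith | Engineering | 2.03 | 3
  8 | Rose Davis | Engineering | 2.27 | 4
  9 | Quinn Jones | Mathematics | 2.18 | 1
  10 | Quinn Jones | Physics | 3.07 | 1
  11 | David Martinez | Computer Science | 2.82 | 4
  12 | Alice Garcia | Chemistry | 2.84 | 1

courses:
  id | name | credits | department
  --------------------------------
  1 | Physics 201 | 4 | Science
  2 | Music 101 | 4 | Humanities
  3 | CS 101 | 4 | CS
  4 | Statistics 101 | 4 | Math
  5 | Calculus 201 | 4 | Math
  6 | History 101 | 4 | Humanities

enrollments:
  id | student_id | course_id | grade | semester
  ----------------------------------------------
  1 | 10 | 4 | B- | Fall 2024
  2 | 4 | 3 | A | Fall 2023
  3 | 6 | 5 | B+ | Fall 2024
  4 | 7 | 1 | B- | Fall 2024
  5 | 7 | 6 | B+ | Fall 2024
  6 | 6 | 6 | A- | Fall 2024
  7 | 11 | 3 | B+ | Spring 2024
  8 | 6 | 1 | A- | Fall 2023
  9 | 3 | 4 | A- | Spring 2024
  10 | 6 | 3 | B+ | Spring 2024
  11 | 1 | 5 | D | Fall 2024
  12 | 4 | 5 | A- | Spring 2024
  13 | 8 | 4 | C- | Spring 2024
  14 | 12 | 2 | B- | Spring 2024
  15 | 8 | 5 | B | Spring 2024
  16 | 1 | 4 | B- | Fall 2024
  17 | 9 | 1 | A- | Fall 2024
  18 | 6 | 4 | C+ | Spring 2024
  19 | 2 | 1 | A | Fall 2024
SELECT DISTINCT major FROM students

Execution result:
major
Chemistry
Physics
Computer Science
Mathematics
Engineering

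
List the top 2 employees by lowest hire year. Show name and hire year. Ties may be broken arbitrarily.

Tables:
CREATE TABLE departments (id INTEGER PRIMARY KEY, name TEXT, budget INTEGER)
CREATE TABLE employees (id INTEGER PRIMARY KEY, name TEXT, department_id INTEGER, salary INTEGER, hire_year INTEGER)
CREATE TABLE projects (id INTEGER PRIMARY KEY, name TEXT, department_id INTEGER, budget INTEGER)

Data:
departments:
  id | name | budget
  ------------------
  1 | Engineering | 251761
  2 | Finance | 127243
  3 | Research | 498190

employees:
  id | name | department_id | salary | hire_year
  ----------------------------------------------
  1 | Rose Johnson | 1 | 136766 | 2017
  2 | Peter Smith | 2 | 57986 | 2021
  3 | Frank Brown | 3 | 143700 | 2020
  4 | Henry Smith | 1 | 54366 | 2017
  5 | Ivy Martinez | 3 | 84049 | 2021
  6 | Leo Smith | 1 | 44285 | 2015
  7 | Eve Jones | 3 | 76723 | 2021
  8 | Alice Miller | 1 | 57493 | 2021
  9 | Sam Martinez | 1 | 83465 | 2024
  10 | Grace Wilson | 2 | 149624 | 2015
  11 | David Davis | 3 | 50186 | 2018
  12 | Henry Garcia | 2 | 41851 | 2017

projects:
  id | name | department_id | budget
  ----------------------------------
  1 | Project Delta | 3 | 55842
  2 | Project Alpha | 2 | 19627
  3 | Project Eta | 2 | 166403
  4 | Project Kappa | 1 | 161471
SELECT name, hire_year FROM employees ORDER BY hire_year ASC LIMIT 2

Execution result:
name | hire_year
Leo Smith | 2015
Grace Wilson | 2015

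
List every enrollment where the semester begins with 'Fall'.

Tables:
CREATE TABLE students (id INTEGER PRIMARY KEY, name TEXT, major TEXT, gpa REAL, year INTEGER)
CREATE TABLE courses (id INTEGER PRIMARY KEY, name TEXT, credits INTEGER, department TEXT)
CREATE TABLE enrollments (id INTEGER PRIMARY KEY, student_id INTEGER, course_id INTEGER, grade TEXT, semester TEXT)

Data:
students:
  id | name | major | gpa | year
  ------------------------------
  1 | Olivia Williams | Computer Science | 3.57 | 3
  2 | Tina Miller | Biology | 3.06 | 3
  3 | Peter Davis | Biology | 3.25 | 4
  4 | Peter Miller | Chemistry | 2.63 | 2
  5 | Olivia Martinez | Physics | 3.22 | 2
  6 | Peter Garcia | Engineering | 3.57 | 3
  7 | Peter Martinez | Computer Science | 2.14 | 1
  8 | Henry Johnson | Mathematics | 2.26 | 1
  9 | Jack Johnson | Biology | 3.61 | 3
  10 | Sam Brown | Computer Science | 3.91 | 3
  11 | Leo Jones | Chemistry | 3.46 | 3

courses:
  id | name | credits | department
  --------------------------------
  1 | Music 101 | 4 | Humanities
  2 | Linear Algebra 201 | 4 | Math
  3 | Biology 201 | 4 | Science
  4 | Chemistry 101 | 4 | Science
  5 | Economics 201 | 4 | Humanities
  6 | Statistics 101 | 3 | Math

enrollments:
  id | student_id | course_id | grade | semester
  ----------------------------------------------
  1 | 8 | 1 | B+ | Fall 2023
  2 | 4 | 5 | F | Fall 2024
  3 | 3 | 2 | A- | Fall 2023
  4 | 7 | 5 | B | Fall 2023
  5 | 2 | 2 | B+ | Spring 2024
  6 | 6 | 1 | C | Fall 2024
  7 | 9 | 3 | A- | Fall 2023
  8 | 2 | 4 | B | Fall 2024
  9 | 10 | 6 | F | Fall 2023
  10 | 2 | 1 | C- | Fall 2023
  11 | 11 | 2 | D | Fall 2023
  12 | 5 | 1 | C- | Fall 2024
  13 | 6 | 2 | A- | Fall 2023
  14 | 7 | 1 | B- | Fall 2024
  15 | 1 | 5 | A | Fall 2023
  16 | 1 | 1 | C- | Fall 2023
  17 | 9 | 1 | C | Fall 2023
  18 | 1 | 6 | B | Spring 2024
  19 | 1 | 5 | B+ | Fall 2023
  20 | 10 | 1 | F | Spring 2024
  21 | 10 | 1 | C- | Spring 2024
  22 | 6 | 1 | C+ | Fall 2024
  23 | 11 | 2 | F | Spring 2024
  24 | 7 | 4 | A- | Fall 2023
SELECT id, semester FROM enrollments WHERE semester LIKE 'Fall%'

Execution result:
id | semester
1 | Fall 2023
2 | Fall 2024
3 | Fall 2023
4 | Fall 2023
6 | Fall 2024
7 | Fall 2023
8 | Fall 2024
9 | Fall 2023
10 | Fall 2023
11 | Fall 2023
12 | Fall 2024
13 | Fall 2023
14 | Fall 2024
15 | Fall 2023
16 | Fall 2023
17 | Fall 2023
19 | Fall 2023
22 | Fall 2024
24 | Fall 2023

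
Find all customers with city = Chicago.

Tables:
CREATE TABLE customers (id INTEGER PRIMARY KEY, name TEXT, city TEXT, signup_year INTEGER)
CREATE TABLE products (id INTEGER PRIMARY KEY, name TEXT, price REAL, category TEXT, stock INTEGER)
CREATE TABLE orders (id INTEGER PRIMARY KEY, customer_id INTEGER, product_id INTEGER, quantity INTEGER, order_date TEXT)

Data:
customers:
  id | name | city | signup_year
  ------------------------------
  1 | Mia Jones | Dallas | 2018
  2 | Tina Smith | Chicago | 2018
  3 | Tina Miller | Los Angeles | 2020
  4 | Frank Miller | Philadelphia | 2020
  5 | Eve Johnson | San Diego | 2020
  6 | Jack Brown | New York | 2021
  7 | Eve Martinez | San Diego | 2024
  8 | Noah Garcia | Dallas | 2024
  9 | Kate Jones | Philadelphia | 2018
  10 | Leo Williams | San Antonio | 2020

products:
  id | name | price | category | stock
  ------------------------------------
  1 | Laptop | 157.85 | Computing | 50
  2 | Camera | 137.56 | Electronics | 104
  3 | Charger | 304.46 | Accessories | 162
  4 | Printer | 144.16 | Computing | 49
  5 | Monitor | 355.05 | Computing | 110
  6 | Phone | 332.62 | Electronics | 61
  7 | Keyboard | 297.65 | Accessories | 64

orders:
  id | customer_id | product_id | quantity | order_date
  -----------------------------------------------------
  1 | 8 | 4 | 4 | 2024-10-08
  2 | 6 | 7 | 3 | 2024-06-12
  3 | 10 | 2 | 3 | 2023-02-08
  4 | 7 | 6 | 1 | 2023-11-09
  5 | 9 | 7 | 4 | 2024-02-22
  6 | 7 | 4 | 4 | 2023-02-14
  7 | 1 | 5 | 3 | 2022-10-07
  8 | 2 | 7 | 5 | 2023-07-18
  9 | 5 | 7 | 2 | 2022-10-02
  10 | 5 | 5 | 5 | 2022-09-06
SELECT name, city FROM customers WHERE city = 'Chicago'

Execution result:
name | city
Tina Smith | Chicago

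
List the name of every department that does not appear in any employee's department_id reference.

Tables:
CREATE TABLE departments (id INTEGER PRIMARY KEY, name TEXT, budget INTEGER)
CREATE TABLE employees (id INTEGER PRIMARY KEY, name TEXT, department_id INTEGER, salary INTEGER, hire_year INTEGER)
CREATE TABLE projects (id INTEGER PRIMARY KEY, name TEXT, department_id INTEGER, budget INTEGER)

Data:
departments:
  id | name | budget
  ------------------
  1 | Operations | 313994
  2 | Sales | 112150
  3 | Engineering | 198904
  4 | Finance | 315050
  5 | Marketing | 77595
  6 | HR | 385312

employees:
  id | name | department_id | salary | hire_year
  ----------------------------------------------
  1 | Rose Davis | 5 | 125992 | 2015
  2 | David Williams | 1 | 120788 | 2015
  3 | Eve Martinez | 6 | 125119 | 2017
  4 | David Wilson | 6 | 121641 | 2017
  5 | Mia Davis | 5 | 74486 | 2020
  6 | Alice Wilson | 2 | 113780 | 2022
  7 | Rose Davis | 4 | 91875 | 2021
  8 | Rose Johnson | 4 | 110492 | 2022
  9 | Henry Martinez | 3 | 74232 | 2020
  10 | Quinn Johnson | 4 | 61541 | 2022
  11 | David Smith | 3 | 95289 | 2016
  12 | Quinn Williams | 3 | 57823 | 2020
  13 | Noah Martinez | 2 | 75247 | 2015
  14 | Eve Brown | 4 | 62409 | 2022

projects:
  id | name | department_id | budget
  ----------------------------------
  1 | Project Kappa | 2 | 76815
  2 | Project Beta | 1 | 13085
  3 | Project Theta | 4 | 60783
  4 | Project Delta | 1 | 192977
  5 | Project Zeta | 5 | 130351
SELECT p.name FROM departments p LEFT JOIN employees c ON c.department_id = p.id WHERE c.id IS NULL

Execution result:
(no rows)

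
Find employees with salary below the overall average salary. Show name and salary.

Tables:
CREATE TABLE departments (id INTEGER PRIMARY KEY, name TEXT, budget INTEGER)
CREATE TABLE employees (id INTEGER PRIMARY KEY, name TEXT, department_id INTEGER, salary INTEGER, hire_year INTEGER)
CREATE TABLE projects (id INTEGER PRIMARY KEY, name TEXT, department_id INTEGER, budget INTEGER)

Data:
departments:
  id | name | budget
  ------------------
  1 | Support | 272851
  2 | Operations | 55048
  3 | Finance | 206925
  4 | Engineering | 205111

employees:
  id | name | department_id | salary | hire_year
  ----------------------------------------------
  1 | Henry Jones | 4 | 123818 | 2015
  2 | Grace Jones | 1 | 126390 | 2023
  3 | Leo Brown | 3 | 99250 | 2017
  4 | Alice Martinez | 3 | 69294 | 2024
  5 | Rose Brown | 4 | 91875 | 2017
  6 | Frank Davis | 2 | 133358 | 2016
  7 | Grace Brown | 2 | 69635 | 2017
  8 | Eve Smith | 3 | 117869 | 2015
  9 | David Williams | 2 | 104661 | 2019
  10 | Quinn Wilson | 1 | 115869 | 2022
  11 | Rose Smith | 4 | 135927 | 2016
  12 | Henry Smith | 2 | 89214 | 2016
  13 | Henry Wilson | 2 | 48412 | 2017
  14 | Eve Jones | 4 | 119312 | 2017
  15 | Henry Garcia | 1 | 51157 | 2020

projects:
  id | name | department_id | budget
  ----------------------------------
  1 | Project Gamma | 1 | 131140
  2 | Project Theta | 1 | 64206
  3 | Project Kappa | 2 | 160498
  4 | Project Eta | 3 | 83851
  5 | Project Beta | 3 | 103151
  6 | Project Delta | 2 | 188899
SELECT name, salary FROM employees WHERE salary < (SELECT AVG(salary) FROM employees)

Execution result:
name | salary
Leo Brown | 99250
Alice Martinez | 69294
Rose Brown | 91875
Grace Brown | 69635
Henry Smith | 89214
Henry Wilson | 48412
Henry Garcia | 51157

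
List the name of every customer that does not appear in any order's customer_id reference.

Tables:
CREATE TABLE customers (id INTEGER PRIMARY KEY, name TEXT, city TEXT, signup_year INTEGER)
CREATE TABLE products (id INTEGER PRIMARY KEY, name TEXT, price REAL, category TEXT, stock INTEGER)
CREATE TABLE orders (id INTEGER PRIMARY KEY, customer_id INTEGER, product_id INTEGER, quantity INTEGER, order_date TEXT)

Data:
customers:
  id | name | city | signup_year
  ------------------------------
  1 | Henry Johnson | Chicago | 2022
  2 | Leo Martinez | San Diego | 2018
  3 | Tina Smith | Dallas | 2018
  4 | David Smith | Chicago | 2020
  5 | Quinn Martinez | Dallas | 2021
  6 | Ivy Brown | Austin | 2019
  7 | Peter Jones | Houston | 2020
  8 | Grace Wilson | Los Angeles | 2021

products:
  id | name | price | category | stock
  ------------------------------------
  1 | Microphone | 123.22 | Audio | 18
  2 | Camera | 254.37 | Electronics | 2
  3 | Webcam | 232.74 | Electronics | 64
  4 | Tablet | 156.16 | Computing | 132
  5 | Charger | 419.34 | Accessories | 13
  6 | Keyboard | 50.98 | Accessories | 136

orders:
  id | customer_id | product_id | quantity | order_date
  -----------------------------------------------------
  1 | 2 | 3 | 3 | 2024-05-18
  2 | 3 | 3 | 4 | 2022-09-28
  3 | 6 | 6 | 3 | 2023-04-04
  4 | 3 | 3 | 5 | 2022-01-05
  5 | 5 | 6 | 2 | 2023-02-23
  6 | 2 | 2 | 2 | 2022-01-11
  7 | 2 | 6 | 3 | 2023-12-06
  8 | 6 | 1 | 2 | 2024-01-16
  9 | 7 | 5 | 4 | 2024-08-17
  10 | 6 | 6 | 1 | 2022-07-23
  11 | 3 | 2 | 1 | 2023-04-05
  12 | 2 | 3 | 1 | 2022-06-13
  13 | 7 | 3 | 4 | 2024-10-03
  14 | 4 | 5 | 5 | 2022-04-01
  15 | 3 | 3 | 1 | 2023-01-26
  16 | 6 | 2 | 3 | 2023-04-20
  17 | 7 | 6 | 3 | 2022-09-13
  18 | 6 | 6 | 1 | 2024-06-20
SELECT p.name FROM customers p LEFT JOIN orders c ON c.customer_id = p.id WHERE c.id IS NULL

Execution result:
name
Henry Johnson
Grace Wilson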